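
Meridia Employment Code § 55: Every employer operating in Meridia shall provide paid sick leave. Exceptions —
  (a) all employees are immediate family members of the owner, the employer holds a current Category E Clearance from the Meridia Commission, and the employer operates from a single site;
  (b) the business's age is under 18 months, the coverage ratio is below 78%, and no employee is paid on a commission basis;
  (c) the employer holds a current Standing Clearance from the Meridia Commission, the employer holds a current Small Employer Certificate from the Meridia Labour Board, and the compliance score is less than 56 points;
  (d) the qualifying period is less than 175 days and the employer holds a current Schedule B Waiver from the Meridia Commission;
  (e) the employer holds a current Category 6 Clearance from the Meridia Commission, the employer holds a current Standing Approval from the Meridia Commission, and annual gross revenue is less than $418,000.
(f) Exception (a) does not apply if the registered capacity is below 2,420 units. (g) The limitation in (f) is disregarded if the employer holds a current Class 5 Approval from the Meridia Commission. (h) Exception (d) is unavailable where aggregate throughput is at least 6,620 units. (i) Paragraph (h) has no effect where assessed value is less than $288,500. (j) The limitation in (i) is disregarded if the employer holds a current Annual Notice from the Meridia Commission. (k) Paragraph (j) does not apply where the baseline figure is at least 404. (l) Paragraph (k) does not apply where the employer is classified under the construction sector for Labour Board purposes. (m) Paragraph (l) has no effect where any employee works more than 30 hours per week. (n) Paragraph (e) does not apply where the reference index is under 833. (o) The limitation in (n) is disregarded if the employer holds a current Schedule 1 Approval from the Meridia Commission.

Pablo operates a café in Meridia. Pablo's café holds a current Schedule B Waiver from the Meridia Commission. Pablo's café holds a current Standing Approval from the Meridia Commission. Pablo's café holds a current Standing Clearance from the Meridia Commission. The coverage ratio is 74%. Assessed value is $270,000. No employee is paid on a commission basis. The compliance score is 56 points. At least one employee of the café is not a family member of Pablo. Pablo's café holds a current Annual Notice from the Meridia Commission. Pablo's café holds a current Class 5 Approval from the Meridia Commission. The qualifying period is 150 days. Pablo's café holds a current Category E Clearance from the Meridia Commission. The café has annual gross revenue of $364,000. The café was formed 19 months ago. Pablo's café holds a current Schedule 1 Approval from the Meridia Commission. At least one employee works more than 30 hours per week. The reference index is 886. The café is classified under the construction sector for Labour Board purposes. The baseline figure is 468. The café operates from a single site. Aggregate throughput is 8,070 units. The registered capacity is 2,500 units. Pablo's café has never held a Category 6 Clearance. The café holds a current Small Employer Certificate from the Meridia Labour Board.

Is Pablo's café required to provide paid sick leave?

No — exception (d) applies; Pablo's café is not required to provide paid sick leave.

Exception (a) does not apply: at least one employee is not a family member.
Exception (b) requires that the business's age is under 18 months; but the business's age is 19 months, not under 18 months, so (b) is unavailable.
Exception (c) does not apply: the compliance score is 56 points, not less than 56 points.
Exception (d) is satisfied on its face — the qualifying period is 150 days, less than the 175 days limit; a current Schedule B Waiver is held. As to paragraphs (h)–(m): (h) operates (aggregate throughput is 8,070 units, meeting the 6,620 units threshold), but is itself disapplied by (i): (i) operates against (h): assessed value is $270,000, less than the $288,500 limit. (j) operates (a current Annual Notice is held), but yields to (k): (k) operates — the baseline figure is 468, meeting the 404 threshold. (l) would limit (k) — the café is classified under the construction sector — but (m) sets (l) aside: (m) operates against (l): at least one employee exceeds 30 hours/week. Exception (d) stands.
Exception (e) fails — there is no Category 6 Clearance in force.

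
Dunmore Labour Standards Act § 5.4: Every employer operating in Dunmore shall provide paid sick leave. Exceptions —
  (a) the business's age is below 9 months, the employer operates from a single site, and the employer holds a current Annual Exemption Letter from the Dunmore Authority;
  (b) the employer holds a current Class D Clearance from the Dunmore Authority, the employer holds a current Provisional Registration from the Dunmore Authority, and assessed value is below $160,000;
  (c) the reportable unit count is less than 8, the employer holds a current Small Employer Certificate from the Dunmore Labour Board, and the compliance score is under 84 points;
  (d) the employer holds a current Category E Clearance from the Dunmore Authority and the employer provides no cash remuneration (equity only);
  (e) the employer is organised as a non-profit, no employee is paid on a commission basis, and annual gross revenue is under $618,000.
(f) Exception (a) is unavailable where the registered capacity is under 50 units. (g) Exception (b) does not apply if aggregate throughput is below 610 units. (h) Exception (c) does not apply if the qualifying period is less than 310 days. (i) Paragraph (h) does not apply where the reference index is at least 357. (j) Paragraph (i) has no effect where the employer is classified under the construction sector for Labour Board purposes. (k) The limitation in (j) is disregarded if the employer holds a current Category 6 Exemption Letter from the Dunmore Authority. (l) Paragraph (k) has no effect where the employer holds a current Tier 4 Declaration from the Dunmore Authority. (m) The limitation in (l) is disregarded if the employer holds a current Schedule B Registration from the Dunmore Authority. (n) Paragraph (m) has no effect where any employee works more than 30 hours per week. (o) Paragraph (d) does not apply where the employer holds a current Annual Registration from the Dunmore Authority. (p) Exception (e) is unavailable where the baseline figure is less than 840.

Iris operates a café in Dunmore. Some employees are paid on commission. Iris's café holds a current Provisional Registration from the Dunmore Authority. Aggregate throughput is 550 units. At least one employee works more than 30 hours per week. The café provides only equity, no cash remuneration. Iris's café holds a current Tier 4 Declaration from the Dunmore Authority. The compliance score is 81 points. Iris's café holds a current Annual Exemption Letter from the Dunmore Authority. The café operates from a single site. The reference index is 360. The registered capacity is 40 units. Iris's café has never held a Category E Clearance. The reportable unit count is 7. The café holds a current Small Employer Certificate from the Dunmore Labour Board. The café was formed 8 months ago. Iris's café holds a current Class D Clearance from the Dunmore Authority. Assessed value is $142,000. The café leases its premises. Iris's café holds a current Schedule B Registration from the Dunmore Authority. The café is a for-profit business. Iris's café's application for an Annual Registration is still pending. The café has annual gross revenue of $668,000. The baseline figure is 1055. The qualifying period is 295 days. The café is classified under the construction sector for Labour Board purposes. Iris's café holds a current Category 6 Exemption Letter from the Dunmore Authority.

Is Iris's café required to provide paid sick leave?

Exception (a)'s conditions are all satisfied: the business's age is 8 months, below the 9 months limit; the employer operates from a single site; a current Annual Exemption Letter is held. Turning to paragraph (f): (f) operates against (a): the registered capacity is 40 units, under the 50 units limit. Exception (a) does not apply.
Exception (b): a current Class D Clearance is held; a current Provisional Registration is held; assessed value is $142,000, below the $160,000 limit — every condition holds. But: (g) is engaged — aggregate throughput is 550 units, below the 610 units limit. So (b) is unavailable.
All of (c)'s requirements are met (the reportable unit count is 7, less than the 8 limit; a current Small Employer Certificate is held; the compliance score is 81 points, under the 84 points limit). But applying paragraphs (h)–(n): (h) is triggered — the qualifying period is 295 days, less than the 310 days limit. (i) would limit (h) — the reference index is 360, meeting the 357 threshold — but (j) sets (i) aside: (j) is engaged — the café is classified under the construction sector. (k) is engaged (a current Category 6 Exemption Letter is held), but is overridden by (l): (l) operates against (k): a current Tier 4 Declaration is held. (m) would limit (l) — a current Schedule B Registration is held — but (n) sets (m) aside: (n) is engaged — at least one employee exceeds 30 hours/week. (c) is therefore removed.
Exception (d) requires that the employer holds a current Category E Clearance from the Dunmore Authority; but the Category E Clearance is not current, so (d) is unavailable.
Exception (e) does not apply: the employer is for-profit.
No exception is made out. Iris's café falls within the general rule.

Yes — Iris's café must provide paid sick leave.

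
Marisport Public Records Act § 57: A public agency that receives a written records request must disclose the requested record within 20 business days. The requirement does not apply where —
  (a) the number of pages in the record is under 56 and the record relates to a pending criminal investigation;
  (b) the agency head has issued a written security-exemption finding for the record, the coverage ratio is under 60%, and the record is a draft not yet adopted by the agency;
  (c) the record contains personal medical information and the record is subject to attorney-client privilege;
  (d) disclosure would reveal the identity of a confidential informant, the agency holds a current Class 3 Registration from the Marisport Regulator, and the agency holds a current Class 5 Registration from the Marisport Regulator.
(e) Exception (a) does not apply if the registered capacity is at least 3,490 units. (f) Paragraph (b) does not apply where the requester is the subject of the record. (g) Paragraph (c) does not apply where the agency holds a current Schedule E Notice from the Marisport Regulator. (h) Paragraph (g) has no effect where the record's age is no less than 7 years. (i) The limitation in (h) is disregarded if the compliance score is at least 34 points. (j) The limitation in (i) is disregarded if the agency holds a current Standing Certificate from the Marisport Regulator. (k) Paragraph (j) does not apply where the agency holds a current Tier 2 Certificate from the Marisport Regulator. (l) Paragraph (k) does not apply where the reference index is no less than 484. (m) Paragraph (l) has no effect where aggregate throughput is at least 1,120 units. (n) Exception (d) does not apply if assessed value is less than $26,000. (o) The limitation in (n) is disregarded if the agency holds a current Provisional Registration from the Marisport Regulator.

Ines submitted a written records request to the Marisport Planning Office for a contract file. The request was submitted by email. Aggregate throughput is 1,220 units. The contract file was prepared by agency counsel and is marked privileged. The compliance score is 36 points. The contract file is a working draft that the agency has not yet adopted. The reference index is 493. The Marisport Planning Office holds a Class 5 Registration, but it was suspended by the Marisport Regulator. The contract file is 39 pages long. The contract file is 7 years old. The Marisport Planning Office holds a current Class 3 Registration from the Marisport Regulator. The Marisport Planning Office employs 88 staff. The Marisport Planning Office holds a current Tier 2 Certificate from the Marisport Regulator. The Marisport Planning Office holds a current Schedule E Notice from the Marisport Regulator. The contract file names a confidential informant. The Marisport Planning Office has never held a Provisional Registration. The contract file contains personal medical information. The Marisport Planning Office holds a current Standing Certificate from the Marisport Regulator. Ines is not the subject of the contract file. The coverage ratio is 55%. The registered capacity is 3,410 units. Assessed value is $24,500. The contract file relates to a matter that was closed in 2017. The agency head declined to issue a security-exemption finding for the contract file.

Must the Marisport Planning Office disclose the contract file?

Exception (a) does not apply: the contract file relates to a closed matter.
Exception (b) does not apply: the agency head declined to issue a security-exemption finding.
Exception (c): the contract file contains personal medical information; the contract file is privileged — every condition holds. Turning to paragraphs (g)–(m): (g) is engaged — a current Schedule E Notice is held. (h) would limit (g) — the record's age is 7 years, meeting the 7 years threshold — but (i) sets (h) aside: (i) is engaged — the compliance score is 36 points, meeting the 34 points threshold. (j) would limit (i) — a current Standing Certificate is held — but (k) sets (j) aside: (k) is triggered — a current Tier 2 Certificate is held. (l) is triggered (the reference index is 493, meeting the 484 threshold), but is set aside by (m): (m) operates against (l): aggregate throughput is 1,220 units, meeting the 1,120 units threshold. So (c) is unavailable.
Exception (d) fails — no current Class 5 Registration is held.
Every exception is unavailable, so the rule governs.

Yes — the Marisport Planning Office must disclose the contract file.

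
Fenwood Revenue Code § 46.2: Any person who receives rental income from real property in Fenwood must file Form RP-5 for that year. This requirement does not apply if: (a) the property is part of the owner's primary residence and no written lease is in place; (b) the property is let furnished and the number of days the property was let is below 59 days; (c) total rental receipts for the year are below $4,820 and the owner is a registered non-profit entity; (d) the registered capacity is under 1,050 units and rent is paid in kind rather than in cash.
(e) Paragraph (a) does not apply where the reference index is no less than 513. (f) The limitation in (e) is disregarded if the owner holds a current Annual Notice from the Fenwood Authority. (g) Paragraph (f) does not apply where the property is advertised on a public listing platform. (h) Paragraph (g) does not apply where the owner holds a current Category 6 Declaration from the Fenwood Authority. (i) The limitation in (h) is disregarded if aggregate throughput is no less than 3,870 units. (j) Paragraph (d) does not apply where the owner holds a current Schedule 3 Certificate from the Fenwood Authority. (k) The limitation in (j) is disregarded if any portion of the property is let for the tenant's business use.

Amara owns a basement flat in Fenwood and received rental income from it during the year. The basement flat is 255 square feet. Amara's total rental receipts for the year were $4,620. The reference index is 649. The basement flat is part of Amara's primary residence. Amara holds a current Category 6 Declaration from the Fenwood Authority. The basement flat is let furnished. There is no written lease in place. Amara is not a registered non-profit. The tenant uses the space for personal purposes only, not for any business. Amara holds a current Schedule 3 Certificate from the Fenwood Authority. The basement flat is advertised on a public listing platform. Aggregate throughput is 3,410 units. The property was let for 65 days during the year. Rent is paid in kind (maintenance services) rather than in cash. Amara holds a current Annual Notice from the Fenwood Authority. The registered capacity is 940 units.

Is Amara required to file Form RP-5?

No — exception (a) applies; Amara is not required to file Form RP-5.

Exception (a): the basement flat is part of the primary residence; there is no written lease — every condition holds. Considering the limiting provisions: (e) is engaged (the reference index is 649, meeting the 513 threshold), but is displaced by (f): (f) operates — a current Annual Notice is held. (g) is triggered (the property is publicly advertised), but is set aside by (h): (h) is triggered — a current Category 6 Declaration is held. (i), which would lift (h), is not engaged — aggregate throughput is 3,410 units, short of 3,870 units. So (a) applies.
Exception (b) requires that the number of days the property was let is below 59 days; but the number of days the property was let is 65 days, not below 59 days, so (b) is unavailable.
Exception (c) requires that the owner is a registered non-profit entity; but Amara is not a registered non-profit, so (c) is unavailable.
All of (d)'s requirements are met (the registered capacity is 940 units, under the 1,050 units limit; rent is paid in kind). Turning to paragraphs (j)–(k): (j) is engaged — a current Schedule 3 Certificate is held. (k), which would lift (j), is inapplicable — the space is used for personal purposes only. Exception (d) does not apply.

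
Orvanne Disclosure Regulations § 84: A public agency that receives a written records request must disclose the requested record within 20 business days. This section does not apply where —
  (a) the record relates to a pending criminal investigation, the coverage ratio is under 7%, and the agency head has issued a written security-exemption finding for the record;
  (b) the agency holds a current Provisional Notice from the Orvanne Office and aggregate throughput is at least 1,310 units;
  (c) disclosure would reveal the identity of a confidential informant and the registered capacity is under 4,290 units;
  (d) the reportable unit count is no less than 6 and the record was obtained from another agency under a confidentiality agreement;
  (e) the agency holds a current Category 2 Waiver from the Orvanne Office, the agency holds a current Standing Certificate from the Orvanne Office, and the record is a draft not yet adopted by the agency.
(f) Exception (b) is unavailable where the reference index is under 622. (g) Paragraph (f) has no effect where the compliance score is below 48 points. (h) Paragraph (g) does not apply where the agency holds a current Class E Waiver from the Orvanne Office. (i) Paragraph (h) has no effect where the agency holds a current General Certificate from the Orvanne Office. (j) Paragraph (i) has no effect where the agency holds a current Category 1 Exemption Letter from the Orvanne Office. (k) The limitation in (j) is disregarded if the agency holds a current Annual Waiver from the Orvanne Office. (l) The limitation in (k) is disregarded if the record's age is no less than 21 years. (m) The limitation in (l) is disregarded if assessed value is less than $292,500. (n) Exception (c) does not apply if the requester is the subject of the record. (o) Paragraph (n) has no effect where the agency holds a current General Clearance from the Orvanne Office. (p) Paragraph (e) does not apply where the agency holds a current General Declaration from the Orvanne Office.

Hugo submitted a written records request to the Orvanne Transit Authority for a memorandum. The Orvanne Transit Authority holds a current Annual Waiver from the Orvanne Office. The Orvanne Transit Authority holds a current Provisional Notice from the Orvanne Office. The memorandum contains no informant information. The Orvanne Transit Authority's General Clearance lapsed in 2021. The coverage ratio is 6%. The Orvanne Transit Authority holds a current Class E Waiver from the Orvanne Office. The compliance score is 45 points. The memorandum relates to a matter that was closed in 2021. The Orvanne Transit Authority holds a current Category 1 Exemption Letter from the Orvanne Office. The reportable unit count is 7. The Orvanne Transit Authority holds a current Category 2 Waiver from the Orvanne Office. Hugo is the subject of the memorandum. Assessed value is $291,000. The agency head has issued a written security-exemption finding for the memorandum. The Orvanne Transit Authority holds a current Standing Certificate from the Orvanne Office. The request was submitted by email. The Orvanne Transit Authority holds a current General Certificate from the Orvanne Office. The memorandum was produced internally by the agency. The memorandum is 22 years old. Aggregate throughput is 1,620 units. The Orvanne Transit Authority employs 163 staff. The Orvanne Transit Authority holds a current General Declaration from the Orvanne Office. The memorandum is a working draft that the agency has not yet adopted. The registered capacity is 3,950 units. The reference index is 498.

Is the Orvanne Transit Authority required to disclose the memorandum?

No — exception (b) applies; the Orvanne Transit Authority is not required to disclose the memorandum.

Exception (a) requires that the record relates to a pending criminal investigation; but the memorandum relates to a closed matter, so (a) is unavailable.
Exception (b) is satisfied on its face — a current Provisional Notice is held; aggregate throughput is 1,620 units, meeting the 1,310 units threshold. Applying paragraphs (f)–(m): (f) would limit (b) — the reference index is 498, under the 622 limit — but (g) sets (f) aside: (g) operates against (f): the compliance score is 45 points, below the 48 points limit. (h) operates (a current Class E Waiver is held), but yields to (i): (i) is triggered — a current General Certificate is held. (j) would limit (i) — a current Category 1 Exemption Letter is held — but (k) sets (j) aside: (k) operates against (j): a current Annual Waiver is held. (l) operates (the record's age is 22 years, meeting the 21 years threshold), but is itself disapplied by (m): (m) is triggered — assessed value is $291,000, less than the $292,500 limit. Exception (b) stands.
Exception (c) does not apply: the memorandum contains no informant information.
Exception (d) does not apply: the memorandum was produced internally.
All of (e)'s requirements are met (a current Category 2 Waiver is held; a current Standing Certificate is held; the memorandum is an unadopted draft). But: (p) operates against (e): a current General Declaration is held. Exception (e) does not apply.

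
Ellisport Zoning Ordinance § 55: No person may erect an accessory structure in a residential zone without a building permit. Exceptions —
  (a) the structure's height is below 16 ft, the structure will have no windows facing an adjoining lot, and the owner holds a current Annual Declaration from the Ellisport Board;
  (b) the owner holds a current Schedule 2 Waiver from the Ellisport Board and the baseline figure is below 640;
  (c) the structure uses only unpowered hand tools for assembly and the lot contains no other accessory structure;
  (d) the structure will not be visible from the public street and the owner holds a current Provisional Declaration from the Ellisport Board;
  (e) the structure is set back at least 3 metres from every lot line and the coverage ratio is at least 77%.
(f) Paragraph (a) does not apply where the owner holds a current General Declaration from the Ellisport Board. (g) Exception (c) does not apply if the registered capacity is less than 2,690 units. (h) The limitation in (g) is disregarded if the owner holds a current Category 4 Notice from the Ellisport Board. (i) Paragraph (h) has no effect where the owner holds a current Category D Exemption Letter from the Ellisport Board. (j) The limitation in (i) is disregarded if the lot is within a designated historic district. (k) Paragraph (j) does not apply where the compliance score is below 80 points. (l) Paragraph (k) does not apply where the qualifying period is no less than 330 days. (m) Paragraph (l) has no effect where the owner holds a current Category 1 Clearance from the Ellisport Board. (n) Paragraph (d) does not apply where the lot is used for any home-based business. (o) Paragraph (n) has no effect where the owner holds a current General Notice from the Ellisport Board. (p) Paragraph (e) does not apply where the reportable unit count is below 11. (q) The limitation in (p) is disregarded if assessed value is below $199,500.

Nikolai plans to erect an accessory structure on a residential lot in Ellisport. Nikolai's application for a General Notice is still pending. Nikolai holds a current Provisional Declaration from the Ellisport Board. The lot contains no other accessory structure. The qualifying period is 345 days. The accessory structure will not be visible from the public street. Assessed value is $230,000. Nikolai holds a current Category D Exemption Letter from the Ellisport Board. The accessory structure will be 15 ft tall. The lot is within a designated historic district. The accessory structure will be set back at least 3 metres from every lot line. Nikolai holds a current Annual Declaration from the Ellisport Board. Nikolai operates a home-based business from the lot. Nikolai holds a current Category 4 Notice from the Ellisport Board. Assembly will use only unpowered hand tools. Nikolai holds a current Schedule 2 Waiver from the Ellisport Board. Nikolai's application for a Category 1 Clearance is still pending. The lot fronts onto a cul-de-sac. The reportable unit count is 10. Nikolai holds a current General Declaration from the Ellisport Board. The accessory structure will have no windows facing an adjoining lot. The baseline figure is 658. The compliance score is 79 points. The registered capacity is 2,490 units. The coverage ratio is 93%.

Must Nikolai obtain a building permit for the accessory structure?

No — exception (c) applies; Nikolai does not need a building permit.

Exception (a): the structure's height is 15 ft, below the 16 ft limit; no windows face an adjoining lot; a current Annual Declaration is held — every condition holds. However, paragraph (f) must be considered: (f) is triggered — a current General Declaration is held. So (a) is unavailable.
Exception (b) requires that the baseline figure is below 640; but the baseline figure is 658, not below 640, so (b) is unavailable.
All of (c)'s requirements are met (assembly uses only hand tools; the lot has no other accessory structure). Applying paragraphs (g)–(m): (g) would limit (c) — the registered capacity is 2,490 units, less than the 2,690 units limit — but (h) sets (g) aside: (h) operates against (g): a current Category 4 Notice is held. (i) would limit (h) — a current Category D Exemption Letter is held — but (j) sets (i) aside: (j) operates — the lot is in a historic district. (k) is triggered (the compliance score is 79 points, below the 80 points limit), but is set aside by (l): (l) applies — the qualifying period is 345 days, meeting the 330 days threshold. (m), which would lift (l), is not triggered — the Category 1 Clearance is not current. Exception (c) stands.
Exception (d): the structure will not be visible from the street; a current Provisional Declaration is held — every condition holds. Turning to paragraphs (n)–(o): (n) operates against (d): a home-based business operates on the lot. (o) is not triggered (the General Notice is not current), so (n) stands. So (d) is unavailable.
Exception (e)'s conditions are all satisfied: the setback is at least 3 m on every side; the coverage ratio is 93%, meeting the 77% threshold. Turning to paragraphs (p)–(q): (p) operates — the reportable unit count is 10, below the 11 limit. (q), which would lift (p), is inapplicable — assessed value is $230,000, not below $199,500. (e) is therefore removed.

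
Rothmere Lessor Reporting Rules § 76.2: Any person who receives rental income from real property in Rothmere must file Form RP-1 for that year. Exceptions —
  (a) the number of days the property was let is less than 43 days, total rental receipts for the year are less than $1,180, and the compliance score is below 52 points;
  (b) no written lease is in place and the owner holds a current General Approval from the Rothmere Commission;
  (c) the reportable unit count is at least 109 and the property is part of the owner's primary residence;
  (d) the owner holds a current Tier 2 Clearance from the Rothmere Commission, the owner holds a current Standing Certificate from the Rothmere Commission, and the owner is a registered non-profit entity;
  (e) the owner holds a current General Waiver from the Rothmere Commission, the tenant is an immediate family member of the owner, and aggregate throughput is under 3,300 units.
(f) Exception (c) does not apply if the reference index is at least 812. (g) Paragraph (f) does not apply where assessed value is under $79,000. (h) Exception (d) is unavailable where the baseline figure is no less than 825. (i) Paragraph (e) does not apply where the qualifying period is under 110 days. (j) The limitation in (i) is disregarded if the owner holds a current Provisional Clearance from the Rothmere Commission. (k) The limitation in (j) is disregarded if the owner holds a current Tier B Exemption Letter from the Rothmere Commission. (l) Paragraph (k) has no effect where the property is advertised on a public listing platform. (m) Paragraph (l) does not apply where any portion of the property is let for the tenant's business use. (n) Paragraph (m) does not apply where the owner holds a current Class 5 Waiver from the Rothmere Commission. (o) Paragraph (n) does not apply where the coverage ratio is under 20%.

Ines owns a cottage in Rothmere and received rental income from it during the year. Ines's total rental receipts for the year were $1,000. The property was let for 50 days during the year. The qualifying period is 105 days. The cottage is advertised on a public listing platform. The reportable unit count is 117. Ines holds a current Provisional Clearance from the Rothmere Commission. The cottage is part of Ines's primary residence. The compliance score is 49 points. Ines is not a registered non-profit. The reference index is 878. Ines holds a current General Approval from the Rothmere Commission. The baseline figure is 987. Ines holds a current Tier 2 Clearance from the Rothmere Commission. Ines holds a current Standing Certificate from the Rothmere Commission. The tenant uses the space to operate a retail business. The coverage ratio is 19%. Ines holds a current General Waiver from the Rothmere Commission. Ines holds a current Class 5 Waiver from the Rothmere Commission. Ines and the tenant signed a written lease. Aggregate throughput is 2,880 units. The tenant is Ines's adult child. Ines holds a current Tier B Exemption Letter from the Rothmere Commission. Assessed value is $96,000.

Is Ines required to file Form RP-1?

Yes — Ines must file Form RP-1.

Exception (a) fails — the number of days the property was let is 50 days, not less than 43 days.
Exception (b) does not apply: a written lease is in place.
All of (c)'s requirements are met (the reportable unit count is 117, meeting the 109 threshold; the cottage is part of the primary residence). But: (f) operates against (c): the reference index is 878, meeting the 812 threshold. (g) is not engaged (assessed value is $96,000, not under $79,000), so (f) stands. Exception (c) does not apply.
Exception (d) does not apply: Ines is not a registered non-profit.
Exception (e): a current General Waiver is held; the tenant is an immediate family member; aggregate throughput is 2,880 units, under the 3,300 units limit — every condition holds. But applying paragraphs (i)–(o): (i) is triggered — the qualifying period is 105 days, under the 110 days limit. (j) would limit (i) — a current Provisional Clearance is held — but (k) sets (j) aside: (k) operates against (j): a current Tier B Exemption Letter is held. (l) is engaged (the property is publicly advertised), but is set aside by (m): (m) operates against (l): the space is let for business use. (n) operates (a current Class 5 Waiver is held), but is displaced by (o): (o) applies — the coverage ratio is 19%, under the 20% limit. (e) is therefore removed.
None of the exceptions is available; § 76.2 applies in full.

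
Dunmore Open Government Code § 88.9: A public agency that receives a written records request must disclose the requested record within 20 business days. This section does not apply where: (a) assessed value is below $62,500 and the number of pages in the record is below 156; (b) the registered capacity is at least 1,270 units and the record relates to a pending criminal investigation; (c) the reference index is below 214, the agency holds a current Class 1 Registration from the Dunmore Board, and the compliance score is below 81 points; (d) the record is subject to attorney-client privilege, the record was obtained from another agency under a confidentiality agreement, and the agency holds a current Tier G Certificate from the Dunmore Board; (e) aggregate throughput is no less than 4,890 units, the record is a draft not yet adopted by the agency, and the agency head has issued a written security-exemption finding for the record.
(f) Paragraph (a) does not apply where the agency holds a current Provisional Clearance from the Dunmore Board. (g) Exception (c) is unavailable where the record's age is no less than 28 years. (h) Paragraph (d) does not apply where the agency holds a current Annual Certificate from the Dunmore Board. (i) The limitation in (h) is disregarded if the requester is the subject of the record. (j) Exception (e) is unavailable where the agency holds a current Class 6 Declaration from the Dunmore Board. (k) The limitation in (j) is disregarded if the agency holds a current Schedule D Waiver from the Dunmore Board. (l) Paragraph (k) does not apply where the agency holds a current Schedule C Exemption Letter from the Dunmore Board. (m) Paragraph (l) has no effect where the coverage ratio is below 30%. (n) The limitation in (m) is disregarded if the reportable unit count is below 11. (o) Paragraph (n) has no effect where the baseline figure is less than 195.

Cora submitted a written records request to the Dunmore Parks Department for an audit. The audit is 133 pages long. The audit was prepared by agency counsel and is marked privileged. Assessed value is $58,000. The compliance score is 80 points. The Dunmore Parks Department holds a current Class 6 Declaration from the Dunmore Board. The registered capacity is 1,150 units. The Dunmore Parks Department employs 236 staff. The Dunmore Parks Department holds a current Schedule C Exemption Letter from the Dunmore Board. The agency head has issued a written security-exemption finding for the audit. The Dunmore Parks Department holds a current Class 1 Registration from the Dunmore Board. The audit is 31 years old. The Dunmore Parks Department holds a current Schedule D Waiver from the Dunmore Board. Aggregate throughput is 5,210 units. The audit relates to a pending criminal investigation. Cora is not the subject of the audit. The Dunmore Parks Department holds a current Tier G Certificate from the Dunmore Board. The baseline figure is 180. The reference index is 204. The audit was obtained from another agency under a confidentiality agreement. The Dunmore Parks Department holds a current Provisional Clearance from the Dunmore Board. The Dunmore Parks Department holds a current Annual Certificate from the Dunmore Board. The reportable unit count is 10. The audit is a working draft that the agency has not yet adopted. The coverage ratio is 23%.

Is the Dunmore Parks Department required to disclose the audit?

No — exception (e) applies; the Dunmore Parks Department is not required to disclose the audit.

Exception (a) is satisfied on its face — assessed value is $58,000, below the $62,500 limit; the number of pages in the record is 133, below the 156 limit. However, paragraph (f) must be considered: (f) applies — a current Provisional Clearance is held. (a) is therefore removed.
Exception (b) fails — the registered capacity is 1,150 units, short of 1,270 units.
Exception (c) is satisfied on its face — the reference index is 204, below the 214 limit; a current Class 1 Registration is held; the compliance score is 80 points, below the 81 points limit. But: (g) operates against (c): the record's age is 31 years, meeting the 28 years threshold. So (c) is unavailable.
Exception (d)'s conditions are all satisfied: the audit is privileged; the audit was obtained under a confidentiality agreement; a current Tier G Certificate is held. But applying paragraphs (h)–(i): (h) operates against (d): a current Annual Certificate is held. (i) is not engaged (Cora is not the subject of the audit), so (h) stands. So (d) is unavailable.
Exception (e): aggregate throughput is 5,210 units, meeting the 4,890 units threshold; the audit is an unadopted draft; a written security-exemption finding has been issued — every condition holds. Considering the limiting provisions: (j) is engaged (a current Class 6 Declaration is held), but is displaced by (k): (k) operates against (j): a current Schedule D Waiver is held. (l) would limit (k) — a current Schedule C Exemption Letter is held — but (m) sets (l) aside: (m) is triggered — the coverage ratio is 23%, below the 30% limit. (n) is engaged (the reportable unit count is 10, below the 11 limit), but is itself disapplied by (o): (o) operates against (n): the baseline figure is 180, less than the 195 limit. So (e) applies.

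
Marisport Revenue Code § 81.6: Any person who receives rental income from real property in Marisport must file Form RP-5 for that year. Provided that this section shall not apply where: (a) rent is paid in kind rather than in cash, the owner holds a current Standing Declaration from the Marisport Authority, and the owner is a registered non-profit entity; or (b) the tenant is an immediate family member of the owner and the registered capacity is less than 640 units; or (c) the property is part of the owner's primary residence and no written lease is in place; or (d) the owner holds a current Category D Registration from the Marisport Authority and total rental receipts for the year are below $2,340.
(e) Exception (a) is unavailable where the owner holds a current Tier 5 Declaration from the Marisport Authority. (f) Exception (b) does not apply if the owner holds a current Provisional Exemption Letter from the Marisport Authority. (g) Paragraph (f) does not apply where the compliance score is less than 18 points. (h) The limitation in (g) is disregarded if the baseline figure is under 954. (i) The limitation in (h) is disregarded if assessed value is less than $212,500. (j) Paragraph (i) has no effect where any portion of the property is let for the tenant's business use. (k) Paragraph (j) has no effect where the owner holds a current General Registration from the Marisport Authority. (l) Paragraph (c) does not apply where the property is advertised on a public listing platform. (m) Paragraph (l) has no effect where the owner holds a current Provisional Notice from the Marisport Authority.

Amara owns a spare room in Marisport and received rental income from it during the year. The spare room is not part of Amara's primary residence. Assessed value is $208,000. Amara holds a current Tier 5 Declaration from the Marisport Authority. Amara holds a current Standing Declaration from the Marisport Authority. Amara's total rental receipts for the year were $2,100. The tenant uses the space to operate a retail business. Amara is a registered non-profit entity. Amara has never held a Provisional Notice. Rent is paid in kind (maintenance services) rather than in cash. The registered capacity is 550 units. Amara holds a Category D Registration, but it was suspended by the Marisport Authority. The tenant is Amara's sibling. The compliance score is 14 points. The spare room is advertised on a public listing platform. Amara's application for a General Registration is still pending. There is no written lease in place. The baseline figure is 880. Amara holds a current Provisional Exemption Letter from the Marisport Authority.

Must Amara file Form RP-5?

Yes — Amara must file Form RP-5.

Exception (a) is satisfied on its face — rent is paid in kind; a current Standing Declaration is held; Amara is a registered non-profit. But: (e) applies — a current Tier 5 Declaration is held. (a) is therefore removed.
Exception (b) is satisfied on its face — the tenant is an immediate family member; the registered capacity is 550 units, less than the 640 units limit. However, paragraphs (f)–(k) must be considered: (f) operates — a current Provisional Exemption Letter is held. (g) would limit (f) — the compliance score is 14 points, less than the 18 points limit — but (h) sets (g) aside: (h) is engaged — the baseline figure is 880, under the 954 limit. (i) would limit (h) — assessed value is $208,000, less than the $212,500 limit — but (j) sets (i) aside: (j) operates against (i): the space is let for business use. (k), which would lift (j), does not operate here — the General Registration is not current. So (b) is unavailable.
Exception (c) fails — the spare room is not part of the primary residence.
Exception (d) requires that the owner holds a current Category D Registration from the Marisport Authority; but there is no Category D Registration in force, so (d) is unavailable.
No exception displaces § 81.6.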